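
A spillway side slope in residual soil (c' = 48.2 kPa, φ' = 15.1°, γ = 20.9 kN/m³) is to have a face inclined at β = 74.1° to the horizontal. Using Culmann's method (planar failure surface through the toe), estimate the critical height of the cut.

Culmann's analysis gives the critical failure plane at α_cr = (β + φ')/2 = (74.1 + 15.1)/2 = 44.6°, and the critical height
H_c = (4c'/γ) · sinβ cosφ' / [1 − cos(β − φ')]
    = (4·48.2/20.9) · sin74.1°·cos15.1° / [1 − cos(59.0°)]
    = 9.225 · 0.9617·0.9655 / [1 − 0.5150]
    = 9.225 · 0.9285 / 0.4850
    = 17.66 m

H_c = 17.66 m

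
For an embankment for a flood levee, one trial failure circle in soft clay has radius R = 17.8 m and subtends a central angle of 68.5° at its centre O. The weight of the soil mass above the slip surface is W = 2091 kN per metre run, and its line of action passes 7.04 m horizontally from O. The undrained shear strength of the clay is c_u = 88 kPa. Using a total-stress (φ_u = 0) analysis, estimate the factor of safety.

Taking moments about the centre O, the resisting moment is provided by the undrained shear strength acting along the arc:
Arc length L_a = R·θ = 17.8·(68.5°·π/180) = 17.8·1.1956 = 21.28 m
M_R = c_u·L_a·R = 88·21.28·17.8 = 33334.2 kN·m/m
M_D = W·d = 2091·7.04 = 14720.6 kN·m/m
FS = M_R / M_D = 33334.2 / 14720.6 = 2.264

FS = 2.26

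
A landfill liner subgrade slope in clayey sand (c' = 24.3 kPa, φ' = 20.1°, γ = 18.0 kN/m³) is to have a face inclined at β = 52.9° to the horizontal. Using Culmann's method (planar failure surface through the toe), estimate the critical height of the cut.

H_c = 25.37 m

Culmann's analysis gives the critical failure plane at α_cr = (β + φ')/2 = (52.9 + 20.1)/2 = 36.5°, and the critical height
H_c = (4c'/γ) · sinβ cosφ' / [1 − cos(β − φ')]
    = (4·24.3/18.0) · sin52.9°·cos20.1° / [1 − cos(32.8°)]
    = 5.400 · 0.7976·0.9391 / [1 − 0.8406]
    = 5.400 · 0.7490 / 0.1594
    = 25.37 m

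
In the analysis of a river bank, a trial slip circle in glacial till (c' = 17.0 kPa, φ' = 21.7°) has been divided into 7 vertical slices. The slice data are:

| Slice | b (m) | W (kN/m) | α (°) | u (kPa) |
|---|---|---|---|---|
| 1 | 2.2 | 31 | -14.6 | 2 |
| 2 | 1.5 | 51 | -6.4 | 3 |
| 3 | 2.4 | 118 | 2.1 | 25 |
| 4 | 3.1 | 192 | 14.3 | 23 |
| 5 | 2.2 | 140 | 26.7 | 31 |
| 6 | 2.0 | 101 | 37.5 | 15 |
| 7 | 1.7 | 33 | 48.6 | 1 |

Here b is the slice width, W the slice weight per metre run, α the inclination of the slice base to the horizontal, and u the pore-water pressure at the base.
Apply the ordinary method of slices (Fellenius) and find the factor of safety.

FS = 2.28

Ordinary method of slices: FS = Σ[c'·Δl_i + (W_i cosα_i − u_i·Δl_i)·tanφ'] / Σ W_i sinα_i, with Δl_i = b_i / cosα_i.
Slice 1: Δl = 2.2/cos(-14.6°) = 2.273 m; N'_1 = 31·cos(-14.6°) − 2·2.273 = 25.5; c'Δl = 38.65; W sinα = -7.8
Slice 2: Δl = 1.5/cos(-6.4°) = 1.509 m; N'_2 = 51·cos(-6.4°) − 3·1.509 = 46.2; c'Δl = 25.66; W sinα = -5.7
Slice 3: Δl = 2.4/cos2.1° = 2.402 m; N'_3 = 118·cos2.1° − 25·2.402 = 57.9; c'Δl = 40.83; W sinα = 4.3
Slice 4: Δl = 3.1/cos14.3° = 3.199 m; N'_4 = 192·cos14.3° − 23·3.199 = 112.5; c'Δl = 54.39; W sinα = 47.4
Slice 5: Δl = 2.2/cos26.7° = 2.463 m; N'_5 = 140·cos26.7° − 31·2.463 = 48.7; c'Δl = 41.86; W sinα = 62.9
Slice 6: Δl = 2.0/cos37.5° = 2.521 m; N'_6 = 101·cos37.5° − 15·2.521 = 42.3; c'Δl = 42.86; W sinα = 61.5
Slice 7: Δl = 1.7/cos48.6° = 2.571 m; N'_7 = 33·cos48.6° − 1·2.571 = 19.3; c'Δl = 43.70; W sinα = 24.8
Σc'Δl = 287.9 kN/m; ΣN' = 352.3 kN/m; ΣW sinα = 187.4 kN/m
Resisting = 287.9 + 352.3·tan21.7° = 287.9 + 140.2 = 428.1 kN/m
FS = 428.1 / 187.4 = 2.285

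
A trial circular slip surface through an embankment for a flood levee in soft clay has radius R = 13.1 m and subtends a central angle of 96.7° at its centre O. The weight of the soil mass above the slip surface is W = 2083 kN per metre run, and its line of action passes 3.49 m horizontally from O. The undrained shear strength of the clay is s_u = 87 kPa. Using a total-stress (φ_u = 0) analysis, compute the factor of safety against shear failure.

FS = 3.47

Taking moments about the centre O, the resisting moment is provided by the undrained shear strength acting along the arc:
Arc length L_a = R·θ = 13.1·(96.7°·π/180) = 13.1·1.6877 = 22.11 m
M_R = s_u·L_a·R = 87·22.11·13.1 = 25198.0 kN·m/m
M_D = W·d = 2083·3.49 = 7269.7 kN·m/m
FS = M_R / M_D = 25198.0 / 7269.7 = 3.466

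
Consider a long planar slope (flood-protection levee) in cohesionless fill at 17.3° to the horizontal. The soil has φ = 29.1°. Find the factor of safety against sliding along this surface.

For a dry cohesionless infinite slope the factor of safety is FS = tanφ / tanβ.
FS = tan29.1° / tan17.3° = 0.5566 / 0.3115 = 1.787

FS = 1.79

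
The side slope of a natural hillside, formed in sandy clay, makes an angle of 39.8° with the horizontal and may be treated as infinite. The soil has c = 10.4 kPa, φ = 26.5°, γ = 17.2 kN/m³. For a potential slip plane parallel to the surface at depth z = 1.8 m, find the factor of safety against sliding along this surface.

FS = 1.28

For an infinite slope with a slip plane parallel to the surface (no pore pressure): FS = [c + γz cos²β tanφ] / [γz sinβ cosβ].
γz = 17.2·1.8 = 30.96 kN/m²
Numerator = 10.4 + 30.96·cos²39.8°·tan26.5° = 10.4 + 30.96·0.5903·0.4986 = 19.511 kPa
Denominator = 30.96·sin39.8°·cos39.8° = 30.96·0.6401·0.7683 = 15.226 kPa
FS = 19.511 / 15.226 = 1.281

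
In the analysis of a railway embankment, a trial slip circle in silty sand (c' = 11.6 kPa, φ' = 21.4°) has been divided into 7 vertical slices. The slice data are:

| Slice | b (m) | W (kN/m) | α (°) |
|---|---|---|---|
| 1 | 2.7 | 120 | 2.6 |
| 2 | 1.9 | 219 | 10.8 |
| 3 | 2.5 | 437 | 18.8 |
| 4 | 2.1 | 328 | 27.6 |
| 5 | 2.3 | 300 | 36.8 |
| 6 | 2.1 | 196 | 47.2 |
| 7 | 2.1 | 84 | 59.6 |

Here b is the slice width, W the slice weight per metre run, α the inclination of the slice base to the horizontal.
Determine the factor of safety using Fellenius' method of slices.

FS = 1.09

Ordinary method of slices: FS = Σ[c'·Δl_i + (W_i cosα_i)·tanφ'] / Σ W_i sinα_i, with Δl_i = b_i / cosα_i.
Slice 1: Δl = 2.7/cos2.6° = 2.703 m; N'_1 = 120·cos2.6° = 119.9; c'Δl = 31.35; W sinα = 5.4
Slice 2: Δl = 1.9/cos10.8° = 1.934 m; N'_2 = 219·cos10.8° = 215.1; c'Δl = 22.44; W sinα = 41.0
Slice 3: Δl = 2.5/cos18.8° = 2.641 m; N'_3 = 437·cos18.8° = 413.7; c'Δl = 30.63; W sinα = 140.8
Slice 4: Δl = 2.1/cos27.6° = 2.370 m; N'_4 = 328·cos27.6° = 290.7; c'Δl = 27.49; W sinα = 152.0
Slice 5: Δl = 2.3/cos36.8° = 2.872 m; N'_5 = 300·cos36.8° = 240.2; c'Δl = 33.32; W sinα = 179.7
Slice 6: Δl = 2.1/cos47.2° = 3.091 m; N'_6 = 196·cos47.2° = 133.2; c'Δl = 35.85; W sinα = 143.8
Slice 7: Δl = 2.1/cos59.6° = 4.150 m; N'_7 = 84·cos59.6° = 42.5; c'Δl = 48.14; W sinα = 72.5
Σc'Δl = 229.2 kN/m; ΣN' = 1455.3 kN/m; ΣW sinα = 735.2 kN/m
Resisting = 229.2 + 1455.3·tan21.4° = 229.2 + 570.3 = 799.5 kN/m
FS = 799.5 / 735.2 = 1.087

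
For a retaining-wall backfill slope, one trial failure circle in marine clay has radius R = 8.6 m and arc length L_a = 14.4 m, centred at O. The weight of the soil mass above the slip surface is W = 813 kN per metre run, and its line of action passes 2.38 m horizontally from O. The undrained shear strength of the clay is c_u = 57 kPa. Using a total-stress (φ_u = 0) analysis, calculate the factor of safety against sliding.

Taking moments about the centre O, the resisting moment is provided by the undrained shear strength acting along the arc:
M_R = c_u·L_a·R = 57·14.40·8.6 = 7058.9 kN·m/m
M_D = W·d = 813·2.38 = 1934.9 kN·m/m
FS = M_R / M_D = 7058.9 / 1934.9 = 3.648

FS = 3.65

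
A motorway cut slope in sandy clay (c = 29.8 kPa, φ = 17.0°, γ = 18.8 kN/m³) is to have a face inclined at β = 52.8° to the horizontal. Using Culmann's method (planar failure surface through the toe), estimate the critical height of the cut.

Culmann's analysis gives the critical failure plane at α_cr = (β + φ)/2 = (52.8 + 17.0)/2 = 34.9°, and the critical height
H_c = (4c/γ) · sinβ cosφ / [1 − cos(β − φ)]
    = (4·29.8/18.8) · sin52.8°·cos17.0° / [1 − cos(35.8°)]
    = 6.340 · 0.7965·0.9563 / [1 − 0.8111]
    = 6.340 · 0.7617 / 0.1889
    = 25.56 m

H_c = 25.56 m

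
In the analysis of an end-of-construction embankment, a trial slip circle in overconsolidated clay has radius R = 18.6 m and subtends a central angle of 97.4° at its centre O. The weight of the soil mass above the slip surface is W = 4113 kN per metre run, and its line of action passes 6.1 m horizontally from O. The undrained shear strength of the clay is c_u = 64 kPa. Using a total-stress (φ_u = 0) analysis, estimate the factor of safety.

FS = 1.50

Taking moments about the centre O, the resisting moment is provided by the undrained shear strength acting along the arc:
Arc length L_a = R·θ = 18.6·(97.4°·π/180) = 18.6·1.7000 = 31.62 m
M_R = c_u·L_a·R = 64·31.62·18.6 = 37639.4 kN·m/m
M_D = W·d = 4113·6.1 = 25089.3 kN·m/m
FS = M_R / M_D = 37639.4 / 25089.3 = 1.500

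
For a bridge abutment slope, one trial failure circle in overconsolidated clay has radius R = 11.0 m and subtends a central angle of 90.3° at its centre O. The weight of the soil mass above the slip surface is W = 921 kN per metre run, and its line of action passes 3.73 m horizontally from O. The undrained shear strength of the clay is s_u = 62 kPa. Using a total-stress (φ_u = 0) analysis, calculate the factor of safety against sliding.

Taking moments about the centre O, the resisting moment is provided by the undrained shear strength acting along the arc:
Arc length L_a = R·θ = 11.0·(90.3°·π/180) = 11.0·1.5760 = 17.34 m
M_R = s_u·L_a·R = 62·17.34·11.0 = 11823.4 kN·m/m
M_D = W·d = 921·3.73 = 3435.3 kN·m/m
FS = M_R / M_D = 11823.4 / 3435.3 = 3.442

FS = 3.44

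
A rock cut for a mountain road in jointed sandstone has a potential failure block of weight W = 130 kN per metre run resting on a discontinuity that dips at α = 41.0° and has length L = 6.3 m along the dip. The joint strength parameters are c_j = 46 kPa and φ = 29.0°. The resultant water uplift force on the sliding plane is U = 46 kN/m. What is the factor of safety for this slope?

Resolving the block weight along and normal to the plane and applying the Mohr–Coulomb strength on the joint:
N' = W cosα − U = 130·cos41.0° − 46 = 52.1 kN/m
Driving force T = W sinα = 130·sin41.0° = 85.3 kN/m
Resisting force R = c_j·L + N'·tanφ = 46·6.3 + 52.1·tan29.0° = 289.8 + 28.9 = 318.7 kN/m
FS = R / T = 318.7 / 85.3 = 3.737

FS = 3.74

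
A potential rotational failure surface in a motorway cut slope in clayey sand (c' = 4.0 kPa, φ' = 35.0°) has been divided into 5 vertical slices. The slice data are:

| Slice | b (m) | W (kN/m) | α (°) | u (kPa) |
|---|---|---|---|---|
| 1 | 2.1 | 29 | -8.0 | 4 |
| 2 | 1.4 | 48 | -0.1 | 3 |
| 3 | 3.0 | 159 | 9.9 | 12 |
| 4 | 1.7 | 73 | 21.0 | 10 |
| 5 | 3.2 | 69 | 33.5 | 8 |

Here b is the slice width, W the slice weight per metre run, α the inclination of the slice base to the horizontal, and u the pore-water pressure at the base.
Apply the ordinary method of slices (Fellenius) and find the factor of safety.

FS = 2.65

Ordinary method of slices: FS = Σ[c'·Δl_i + (W_i cosα_i − u_i·Δl_i)·tanφ'] / Σ W_i sinα_i, with Δl_i = b_i / cosα_i.
Slice 1: Δl = 2.1/cos(-8.0°) = 2.121 m; N'_1 = 29·cos(-8.0°) − 4·2.121 = 20.2; c'Δl = 8.48; W sinα = -4.0
Slice 2: Δl = 1.4/cos(-0.1°) = 1.400 m; N'_2 = 48·cos(-0.1°) − 3·1.400 = 43.8; c'Δl = 5.60; W sinα = -0.1
Slice 3: Δl = 3.0/cos9.9° = 3.045 m; N'_3 = 159·cos9.9° − 12·3.045 = 120.1; c'Δl = 12.18; W sinα = 27.3
Slice 4: Δl = 1.7/cos21.0° = 1.821 m; N'_4 = 73·cos21.0° − 10·1.821 = 49.9; c'Δl = 7.28; W sinα = 26.2
Slice 5: Δl = 3.2/cos33.5° = 3.837 m; N'_5 = 69·cos33.5° − 8·3.837 = 26.8; c'Δl = 15.35; W sinα = 38.1
Σc'Δl = 48.9 kN/m; ΣN' = 260.9 kN/m; ΣW sinα = 87.5 kN/m
Resisting = 48.9 + 260.9·tan35.0° = 48.9 + 182.7 = 231.6 kN/m
FS = 231.6 / 87.5 = 2.648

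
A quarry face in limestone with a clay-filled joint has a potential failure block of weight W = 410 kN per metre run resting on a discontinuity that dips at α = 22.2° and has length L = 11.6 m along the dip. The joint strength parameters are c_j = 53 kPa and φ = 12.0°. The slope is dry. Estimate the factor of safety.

FS = 4.49

Resolving the block weight along and normal to the plane and applying the Mohr–Coulomb strength on the joint:
N' = W cosα = 410·cos22.2° = 379.6 kN/m
Driving force T = W sinα = 410·sin22.2° = 154.9 kN/m
Resisting force R = c_j·L + N'·tanφ = 53·11.6 + 379.6·tan12.0° = 614.8 + 80.7 = 695.5 kN/m
FS = R / T = 695.5 / 154.9 = 4.489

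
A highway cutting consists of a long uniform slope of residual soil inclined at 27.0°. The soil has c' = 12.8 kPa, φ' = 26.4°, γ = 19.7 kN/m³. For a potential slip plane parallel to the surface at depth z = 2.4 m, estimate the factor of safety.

For an infinite slope with a slip plane parallel to the surface (no pore pressure): FS = [c' + γz cos²β tanφ'] / [γz sinβ cosβ].
γz = 19.7·2.4 = 47.28 kN/m²
Numerator = 12.8 + 47.28·cos²27.0°·tan26.4° = 12.8 + 47.28·0.7939·0.4964 = 31.433 kPa
Denominator = 47.28·sin27.0°·cos27.0° = 47.28·0.4540·0.8910 = 19.125 kPa
FS = 31.433 / 19.125 = 1.644

FS = 1.64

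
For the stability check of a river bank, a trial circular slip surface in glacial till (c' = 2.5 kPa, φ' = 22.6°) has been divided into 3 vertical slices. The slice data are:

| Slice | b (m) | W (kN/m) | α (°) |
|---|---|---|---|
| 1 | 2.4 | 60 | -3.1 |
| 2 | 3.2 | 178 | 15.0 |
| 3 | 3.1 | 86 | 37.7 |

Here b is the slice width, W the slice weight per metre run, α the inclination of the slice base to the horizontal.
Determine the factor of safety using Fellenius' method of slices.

Ordinary method of slices: FS = Σ[c'·Δl_i + (W_i cosα_i)·tanφ'] / Σ W_i sinα_i, with Δl_i = b_i / cosα_i.
Slice 1: Δl = 2.4/cos(-3.1°) = 2.404 m; N'_1 = 60·cos(-3.1°) = 59.9; c'Δl = 6.01; W sinα = -3.2
Slice 2: Δl = 3.2/cos15.0° = 3.313 m; N'_2 = 178·cos15.0° = 171.9; c'Δl = 8.28; W sinα = 46.1
Slice 3: Δl = 3.1/cos37.7° = 3.918 m; N'_3 = 86·cos37.7° = 68.0; c'Δl = 9.79; W sinα = 52.6
Σc'Δl = 24.1 kN/m; ΣN' = 299.9 kN/m; ΣW sinα = 95.4 kN/m
Resisting = 24.1 + 299.9·tan22.6° = 24.1 + 124.8 = 148.9 kN/m
FS = 148.9 / 95.4 = 1.561

FS = 1.56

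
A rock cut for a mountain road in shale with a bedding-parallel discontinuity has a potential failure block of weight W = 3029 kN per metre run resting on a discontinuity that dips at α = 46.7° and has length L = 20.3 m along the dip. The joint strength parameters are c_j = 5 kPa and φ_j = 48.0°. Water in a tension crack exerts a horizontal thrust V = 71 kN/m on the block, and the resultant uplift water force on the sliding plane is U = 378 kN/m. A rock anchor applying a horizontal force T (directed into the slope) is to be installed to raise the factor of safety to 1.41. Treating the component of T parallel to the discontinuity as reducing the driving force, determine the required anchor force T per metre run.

T = 702 kN/m

Resolving forces along and normal to the sliding plane, with the horizontal anchor force T adding T·sinα to the effective normal force and T·cosα acting up the plane against the driving force:
FS = [c_jL + (W cosα − U − V sinα + T sinα) tanφ_j] / [W sinα + V cosα − T cosα]
Without the anchor: N' = 1647.7 kN/m, driving T_d = 2253.1 kN/m, resisting R = 5·20.3 + 1647.7·tan48.0° = 1931.4 kN/m, FS = 0.86.
Setting FS = 1.41 and solving for T:
1.41·(2253.1 − T cos46.7°) = 1931.4 + T sin46.7°·tan48.0°
T·(sin46.7°·tan48.0° + 1.41·cos46.7°) = 1.41·2253.1 − 1931.4
T·(0.7278·1.1106 + 1.41·0.6858) = 3176.9 − 1931.4 = 1245.5
T·1.7753 = 1245.5
T = 701.6 kN/m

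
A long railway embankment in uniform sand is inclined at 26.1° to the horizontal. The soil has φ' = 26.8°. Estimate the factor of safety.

For a dry cohesionless infinite slope the factor of safety is FS = tanφ' / tanβ.
FS = tan26.8° / tan26.1° = 0.5051 / 0.4899 = 1.031

FS = 1.03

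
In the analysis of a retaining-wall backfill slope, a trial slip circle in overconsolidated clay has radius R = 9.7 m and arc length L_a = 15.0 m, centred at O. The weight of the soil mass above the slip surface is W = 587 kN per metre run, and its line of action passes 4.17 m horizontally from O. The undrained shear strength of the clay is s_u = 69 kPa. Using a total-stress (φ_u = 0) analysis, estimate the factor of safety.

Taking moments about the centre O, the resisting moment is provided by the undrained shear strength acting along the arc:
M_R = s_u·L_a·R = 69·15.00·9.7 = 10039.5 kN·m/m
M_D = W·d = 587·4.17 = 2447.8 kN·m/m
FS = M_R / M_D = 10039.5 / 2447.8 = 4.101

FS = 4.10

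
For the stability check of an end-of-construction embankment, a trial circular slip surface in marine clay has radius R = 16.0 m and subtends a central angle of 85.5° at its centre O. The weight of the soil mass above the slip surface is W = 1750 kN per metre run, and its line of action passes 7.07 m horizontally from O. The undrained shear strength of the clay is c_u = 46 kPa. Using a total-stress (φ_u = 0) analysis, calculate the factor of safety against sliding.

FS = 1.42

Taking moments about the centre O, the resisting moment is provided by the undrained shear strength acting along the arc:
Arc length L_a = R·θ = 16.0·(85.5°·π/180) = 16.0·1.4923 = 23.88 m
M_R = c_u·L_a·R = 46·23.88·16.0 = 17572.8 kN·m/m
M_D = W·d = 1750·7.07 = 12372.5 kN·m/m
FS = M_R / M_D = 17572.8 / 12372.5 = 1.420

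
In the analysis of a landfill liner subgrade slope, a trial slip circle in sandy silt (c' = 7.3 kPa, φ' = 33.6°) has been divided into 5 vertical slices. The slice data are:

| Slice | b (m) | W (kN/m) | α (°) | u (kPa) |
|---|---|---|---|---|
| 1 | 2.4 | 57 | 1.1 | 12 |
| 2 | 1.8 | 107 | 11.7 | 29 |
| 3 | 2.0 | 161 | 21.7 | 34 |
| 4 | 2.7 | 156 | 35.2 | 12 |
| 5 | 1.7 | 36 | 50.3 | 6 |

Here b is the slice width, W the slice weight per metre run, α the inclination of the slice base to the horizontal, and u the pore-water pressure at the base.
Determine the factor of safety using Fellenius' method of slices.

FS = 1.28

Ordinary method of slices: FS = Σ[c'·Δl_i + (W_i cosα_i − u_i·Δl_i)·tanφ'] / Σ W_i sinα_i, with Δl_i = b_i / cosα_i.
Slice 1: Δl = 2.4/cos1.1° = 2.400 m; N'_1 = 57·cos1.1° − 12·2.400 = 28.2; c'Δl = 17.52; W sinα = 1.1
Slice 2: Δl = 1.8/cos11.7° = 1.838 m; N'_2 = 107·cos11.7° − 29·1.838 = 51.5; c'Δl = 13.42; W sinα = 21.7
Slice 3: Δl = 2.0/cos21.7° = 2.153 m; N'_3 = 161·cos21.7° − 34·2.153 = 76.4; c'Δl = 15.71; W sinα = 59.5
Slice 4: Δl = 2.7/cos35.2° = 3.304 m; N'_4 = 156·cos35.2° − 12·3.304 = 87.8; c'Δl = 24.12; W sinα = 89.9
Slice 5: Δl = 1.7/cos50.3° = 2.661 m; N'_5 = 36·cos50.3° − 6·2.661 = 7.0; c'Δl = 19.43; W sinα = 27.7
Σc'Δl = 90.2 kN/m; ΣN' = 250.9 kN/m; ΣW sinα = 199.9 kN/m
Resisting = 90.2 + 250.9·tan33.6° = 90.2 + 166.7 = 256.9 kN/m
FS = 256.9 / 199.9 = 1.285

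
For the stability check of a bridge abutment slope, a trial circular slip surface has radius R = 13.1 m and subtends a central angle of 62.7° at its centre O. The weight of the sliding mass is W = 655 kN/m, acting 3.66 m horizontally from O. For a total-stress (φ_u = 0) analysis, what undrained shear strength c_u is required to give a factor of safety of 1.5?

FS = c_u·L_a·R / (W·d), so c_u = FS·W·d / (L_a·R).
Arc length L_a = R·θ = 13.1·(62.7°·π/180) = 13.1·1.0943 = 14.34 m
c_u = 1.5·655·3.66 / (14.34·13.1) = 3596.0 / 187.80 = 19.15 kPa

c_u = 19.1 kPa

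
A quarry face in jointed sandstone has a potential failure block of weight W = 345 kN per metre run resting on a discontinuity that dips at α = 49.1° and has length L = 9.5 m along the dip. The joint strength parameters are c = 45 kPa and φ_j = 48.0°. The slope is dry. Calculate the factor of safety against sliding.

Resolving the block weight along and normal to the plane and applying the Mohr–Coulomb strength on the joint:
N' = W cosα = 345·cos49.1° = 225.9 kN/m
Driving force T = W sinα = 345·sin49.1° = 260.8 kN/m
Resisting force R = c·L + N'·tanφ_j = 45·9.5 + 225.9·tan48.0° = 427.5 + 250.9 = 678.4 kN/m
FS = R / T = 678.4 / 260.8 = 2.601

FS = 2.60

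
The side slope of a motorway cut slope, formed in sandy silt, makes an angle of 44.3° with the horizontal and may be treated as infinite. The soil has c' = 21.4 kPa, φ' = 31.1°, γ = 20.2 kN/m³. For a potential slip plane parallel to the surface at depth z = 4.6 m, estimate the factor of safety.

For an infinite slope with a slip plane parallel to the surface (no pore pressure): FS = [c' + γz cos²β tanφ'] / [γz sinβ cosβ].
γz = 20.2·4.6 = 92.92 kN/m²
Numerator = 21.4 + 92.92·cos²44.3°·tan31.1° = 21.4 + 92.92·0.5122·0.6032 = 50.111 kPa
Denominator = 92.92·sin44.3°·cos44.3° = 92.92·0.6984·0.7157 = 46.446 kPa
FS = 50.111 / 46.446 = 1.079

FS = 1.08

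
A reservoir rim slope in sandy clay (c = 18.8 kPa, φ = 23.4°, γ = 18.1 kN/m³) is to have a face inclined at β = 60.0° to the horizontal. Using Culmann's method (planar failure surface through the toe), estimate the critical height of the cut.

Culmann's analysis gives the critical failure plane at α_cr = (β + φ)/2 = (60.0 + 23.4)/2 = 41.7°, and the critical height
H_c = (4c/γ) · sinβ cosφ / [1 − cos(β − φ)]
    = (4·18.8/18.1) · sin60.0°·cos23.4° / [1 − cos(36.6°)]
    = 4.155 · 0.8660·0.9178 / [1 − 0.8028]
    = 4.155 · 0.7948 / 0.1972
    = 16.75 m

H_c = 16.75 m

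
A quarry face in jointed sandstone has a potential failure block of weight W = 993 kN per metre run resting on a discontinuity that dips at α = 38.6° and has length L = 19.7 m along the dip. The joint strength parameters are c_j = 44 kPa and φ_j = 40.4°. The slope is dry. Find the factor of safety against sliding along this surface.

Resolving the block weight along and normal to the plane and applying the Mohr–Coulomb strength on the joint:
N' = W cosα = 993·cos38.6° = 776.0 kN/m
Driving force T = W sinα = 993·sin38.6° = 619.5 kN/m
Resisting force R = c_j·L + N'·tanφ_j = 44·19.7 + 776.0·tan40.4° = 866.8 + 660.5 = 1527.3 kN/m
FS = R / T = 1527.3 / 619.5 = 2.465

FS = 2.47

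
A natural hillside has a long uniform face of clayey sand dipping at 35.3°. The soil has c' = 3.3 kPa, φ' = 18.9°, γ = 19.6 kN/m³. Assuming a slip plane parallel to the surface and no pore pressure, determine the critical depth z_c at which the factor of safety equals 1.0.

z_c = 0.69 m

Setting FS = 1.00 in FS = [c' + γz cos²β tanφ'] / [γz sinβ cosβ] and solving for z:
z = c' / [γ cosβ (FS·sinβ − cosβ·tanφ')]
  = 3.3 / [19.6·cos35.3°·(1.00·sin35.3° − cos35.3°·tan18.9°)]
  = 3.3 / [19.6·0.8161·(1.00·0.5779 − 0.8161·0.3424)]
  = 3.3 / 4.7738 = 0.691 m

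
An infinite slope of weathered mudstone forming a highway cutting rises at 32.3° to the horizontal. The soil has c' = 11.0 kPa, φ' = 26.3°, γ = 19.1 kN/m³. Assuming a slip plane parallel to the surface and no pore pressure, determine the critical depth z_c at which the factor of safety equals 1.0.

Setting FS = 1.00 in FS = [c' + γz cos²β tanφ'] / [γz sinβ cosβ] and solving for z:
z = c' / [γ cosβ (FS·sinβ − cosβ·tanφ')]
  = 11.0 / [19.1·cos32.3°·(1.00·sin32.3° − cos32.3°·tan26.3°)]
  = 11.0 / [19.1·0.8453·(1.00·0.5344 − 0.8453·0.4942)]
  = 11.0 / 1.8824 = 5.844 m

z_c = 5.84 m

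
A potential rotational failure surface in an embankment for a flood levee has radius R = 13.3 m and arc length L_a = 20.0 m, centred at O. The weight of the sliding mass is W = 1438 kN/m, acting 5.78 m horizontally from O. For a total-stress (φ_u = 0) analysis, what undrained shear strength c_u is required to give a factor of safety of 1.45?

FS = c_u·L_a·R / (W·d), so c_u = FS·W·d / (L_a·R).
c_u = 1.45·1438·5.78 / (20.00·13.3) = 12051.9 / 266.00 = 45.31 kPa

c_u = 45.3 kPa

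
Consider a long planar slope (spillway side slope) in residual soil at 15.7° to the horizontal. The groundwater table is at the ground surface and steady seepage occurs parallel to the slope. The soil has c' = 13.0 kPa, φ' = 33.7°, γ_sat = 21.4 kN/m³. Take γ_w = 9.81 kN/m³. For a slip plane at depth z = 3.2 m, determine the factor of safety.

With seepage parallel to the slope and the water table at the surface, the effective normal stress on the slip plane uses the buoyant unit weight γ' = γ_sat − γ_w while the driving shear stress uses γ_sat:
FS = [c' + γ' z cos²β tanφ'] / [γ_sat z sinβ cosβ]
γ' = 21.4 − 9.81 = 11.59 kN/m³
Numerator = 13.0 + 11.59·3.2·cos²15.7°·tan33.7° = 13.0 + 11.59·3.2·0.9268·0.6669 = 35.923 kPa
Denominator = 21.4·3.2·sin15.7°·cos15.7° = 21.4·3.2·0.2706·0.9627 = 17.839 kPa
FS = 35.923 / 17.839 = 2.014

FS = 2.01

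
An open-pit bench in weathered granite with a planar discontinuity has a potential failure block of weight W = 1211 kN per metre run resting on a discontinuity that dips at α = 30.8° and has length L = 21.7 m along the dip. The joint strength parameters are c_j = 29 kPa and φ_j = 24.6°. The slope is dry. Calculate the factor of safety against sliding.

FS = 1.78

Resolving the block weight along and normal to the plane and applying the Mohr–Coulomb strength on the joint:
N' = W cosα = 1211·cos30.8° = 1040.2 kN/m
Driving force T = W sinα = 1211·sin30.8° = 620.1 kN/m
Resisting force R = c_j·L + N'·tanφ_j = 29·21.7 + 1040.2·tan24.6° = 629.3 + 476.2 = 1105.5 kN/m
FS = R / T = 1105.5 / 620.1 = 1.783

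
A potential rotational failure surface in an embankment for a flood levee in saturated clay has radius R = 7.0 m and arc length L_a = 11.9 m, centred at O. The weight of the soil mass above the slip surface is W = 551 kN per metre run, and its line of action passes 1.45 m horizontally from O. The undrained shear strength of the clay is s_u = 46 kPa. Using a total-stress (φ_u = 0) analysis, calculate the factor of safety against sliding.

FS = 4.80

Taking moments about the centre O, the resisting moment is provided by the undrained shear strength acting along the arc:
M_R = s_u·L_a·R = 46·11.90·7.0 = 3831.8 kN·m/m
M_D = W·d = 551·1.45 = 798.9 kN·m/m
FS = M_R / M_D = 3831.8 / 798.9 = 4.796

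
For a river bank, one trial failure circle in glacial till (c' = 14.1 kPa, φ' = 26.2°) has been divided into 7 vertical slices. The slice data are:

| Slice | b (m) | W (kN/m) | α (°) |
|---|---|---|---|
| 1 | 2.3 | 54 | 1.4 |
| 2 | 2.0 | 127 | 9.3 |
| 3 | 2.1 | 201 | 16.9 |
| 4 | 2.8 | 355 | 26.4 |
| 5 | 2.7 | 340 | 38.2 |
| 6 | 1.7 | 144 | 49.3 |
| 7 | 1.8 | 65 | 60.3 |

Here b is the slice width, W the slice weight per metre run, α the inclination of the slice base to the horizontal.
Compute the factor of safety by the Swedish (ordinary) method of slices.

FS = 1.31

Ordinary method of slices: FS = Σ[c'·Δl_i + (W_i cosα_i)·tanφ'] / Σ W_i sinα_i, with Δl_i = b_i / cosα_i.
Slice 1: Δl = 2.3/cos1.4° = 2.301 m; N'_1 = 54·cos1.4° = 54.0; c'Δl = 32.44; W sinα = 1.3
Slice 2: Δl = 2.0/cos9.3° = 2.027 m; N'_2 = 127·cos9.3° = 125.3; c'Δl = 28.58; W sinα = 20.5
Slice 3: Δl = 2.1/cos16.9° = 2.195 m; N'_3 = 201·cos16.9° = 192.3; c'Δl = 30.95; W sinα = 58.4
Slice 4: Δl = 2.8/cos26.4° = 3.126 m; N'_4 = 355·cos26.4° = 318.0; c'Δl = 44.08; W sinα = 157.8
Slice 5: Δl = 2.7/cos38.2° = 3.436 m; N'_5 = 340·cos38.2° = 267.2; c'Δl = 48.44; W sinα = 210.3
Slice 6: Δl = 1.7/cos49.3° = 2.607 m; N'_6 = 144·cos49.3° = 93.9; c'Δl = 36.76; W sinα = 109.2
Slice 7: Δl = 1.8/cos60.3° = 3.633 m; N'_7 = 65·cos60.3° = 32.2; c'Δl = 51.23; W sinα = 56.5
Σc'Δl = 272.5 kN/m; ΣN' = 1082.9 kN/m; ΣW sinα = 614.0 kN/m
Resisting = 272.5 + 1082.9·tan26.2° = 272.5 + 532.9 = 805.3 kN/m
FS = 805.3 / 614.0 = 1.312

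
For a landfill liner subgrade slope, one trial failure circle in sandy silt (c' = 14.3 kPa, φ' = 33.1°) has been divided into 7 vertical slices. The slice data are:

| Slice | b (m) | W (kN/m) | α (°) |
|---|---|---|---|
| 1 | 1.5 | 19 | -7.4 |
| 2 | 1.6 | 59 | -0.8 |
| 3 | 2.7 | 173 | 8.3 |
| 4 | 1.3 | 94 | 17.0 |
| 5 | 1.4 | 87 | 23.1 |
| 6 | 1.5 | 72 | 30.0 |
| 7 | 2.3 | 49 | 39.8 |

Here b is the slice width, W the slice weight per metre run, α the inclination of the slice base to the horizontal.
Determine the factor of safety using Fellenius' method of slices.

Ordinary method of slices: FS = Σ[c'·Δl_i + (W_i cosα_i)·tanφ'] / Σ W_i sinα_i, with Δl_i = b_i / cosα_i.
Slice 1: Δl = 1.5/cos(-7.4°) = 1.513 m; N'_1 = 19·cos(-7.4°) = 18.8; c'Δl = 21.63; W sinα = -2.4
Slice 2: Δl = 1.6/cos(-0.8°) = 1.600 m; N'_2 = 59·cos(-0.8°) = 59.0; c'Δl = 22.88; W sinα = -0.8
Slice 3: Δl = 2.7/cos8.3° = 2.729 m; N'_3 = 173·cos8.3° = 171.2; c'Δl = 39.02; W sinα = 25.0
Slice 4: Δl = 1.3/cos17.0° = 1.359 m; N'_4 = 94·cos17.0° = 89.9; c'Δl = 19.44; W sinα = 27.5
Slice 5: Δl = 1.4/cos23.1° = 1.522 m; N'_5 = 87·cos23.1° = 80.0; c'Δl = 21.77; W sinα = 34.1
Slice 6: Δl = 1.5/cos30.0° = 1.732 m; N'_6 = 72·cos30.0° = 62.4; c'Δl = 24.77; W sinα = 36.0
Slice 7: Δl = 2.3/cos39.8° = 2.994 m; N'_7 = 49·cos39.8° = 37.6; c'Δl = 42.81; W sinα = 31.4
Σc'Δl = 192.3 kN/m; ΣN' = 518.9 kN/m; ΣW sinα = 150.7 kN/m
Resisting = 192.3 + 518.9·tan33.1° = 192.3 + 338.3 = 530.6 kN/m
FS = 530.6 / 150.7 = 3.521

FS = 3.52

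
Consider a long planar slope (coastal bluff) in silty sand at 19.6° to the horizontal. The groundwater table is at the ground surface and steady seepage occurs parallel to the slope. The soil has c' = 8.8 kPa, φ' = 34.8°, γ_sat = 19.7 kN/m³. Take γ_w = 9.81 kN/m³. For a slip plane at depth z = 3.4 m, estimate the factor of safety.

With seepage parallel to the slope and the water table at the surface, the effective normal stress on the slip plane uses the buoyant unit weight γ' = γ_sat − γ_w while the driving shear stress uses γ_sat:
FS = [c' + γ' z cos²β tanφ'] / [γ_sat z sinβ cosβ]
γ' = 19.7 − 9.81 = 9.89 kN/m³
Numerator = 8.8 + 9.89·3.4·cos²19.6°·tan34.8° = 8.8 + 9.89·3.4·0.8875·0.6950 = 29.541 kPa
Denominator = 19.7·3.4·sin19.6°·cos19.6° = 19.7·3.4·0.3355·0.9421 = 21.167 kPa
FS = 29.541 / 21.167 = 1.396

FS = 1.40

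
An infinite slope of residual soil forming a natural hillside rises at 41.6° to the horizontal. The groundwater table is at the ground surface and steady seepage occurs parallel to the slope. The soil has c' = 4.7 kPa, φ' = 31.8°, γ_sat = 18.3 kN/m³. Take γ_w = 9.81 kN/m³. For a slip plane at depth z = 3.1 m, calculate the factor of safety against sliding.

FS = 0.49

With seepage parallel to the slope and the water table at the surface, the effective normal stress on the slip plane uses the buoyant unit weight γ' = γ_sat − γ_w while the driving shear stress uses γ_sat:
FS = [c' + γ' z cos²β tanφ'] / [γ_sat z sinβ cosβ]
γ' = 18.3 − 9.81 = 8.49 kN/m³
Numerator = 4.7 + 8.49·3.1·cos²41.6°·tan31.8° = 4.7 + 8.49·3.1·0.5592·0.6200 = 13.825 kPa
Denominator = 18.3·3.1·sin41.6°·cos41.6° = 18.3·3.1·0.6639·0.7478 = 28.165 kPa
FS = 13.825 / 28.165 = 0.491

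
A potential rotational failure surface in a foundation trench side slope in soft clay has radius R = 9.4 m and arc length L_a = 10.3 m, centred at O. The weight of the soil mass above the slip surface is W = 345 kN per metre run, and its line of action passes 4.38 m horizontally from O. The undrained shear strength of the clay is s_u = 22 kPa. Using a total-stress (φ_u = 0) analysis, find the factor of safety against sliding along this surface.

Taking moments about the centre O, the resisting moment is provided by the undrained shear strength acting along the arc:
M_R = s_u·L_a·R = 22·10.30·9.4 = 2130.0 kN·m/m
M_D = W·d = 345·4.38 = 1511.1 kN·m/m
FS = M_R / M_D = 2130.0 / 1511.1 = 1.410

FS = 1.41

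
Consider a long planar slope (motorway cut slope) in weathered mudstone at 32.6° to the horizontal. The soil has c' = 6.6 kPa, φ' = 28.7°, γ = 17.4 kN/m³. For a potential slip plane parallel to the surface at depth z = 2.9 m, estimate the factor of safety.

For an infinite slope with a slip plane parallel to the surface (no pore pressure): FS = [c' + γz cos²β tanφ'] / [γz sinβ cosβ].
γz = 17.4·2.9 = 50.46 kN/m²
Numerator = 6.6 + 50.46·cos²32.6°·tan28.7° = 6.6 + 50.46·0.7097·0.5475 = 26.207 kPa
Denominator = 50.46·sin32.6°·cos32.6° = 50.46·0.5388·0.8425 = 22.903 kPa
FS = 26.207 / 22.903 = 1.144

FS = 1.14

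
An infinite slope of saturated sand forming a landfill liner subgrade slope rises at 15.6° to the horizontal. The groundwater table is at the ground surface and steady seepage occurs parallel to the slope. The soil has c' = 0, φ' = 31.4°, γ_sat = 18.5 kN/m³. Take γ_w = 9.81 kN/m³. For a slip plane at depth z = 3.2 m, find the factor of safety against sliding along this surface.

With seepage parallel to the slope and the water table at the surface, the effective normal stress on the slip plane uses the buoyant unit weight γ' = γ_sat − γ_w while the driving shear stress uses γ_sat:
FS = [c' + γ' z cos²β tanφ'] / [γ_sat z sinβ cosβ]
(For c' = 0 this reduces to FS = (γ'/γ_sat)·tanφ'/tanβ.)
γ' = 18.5 − 9.81 = 8.69 kN/m³
Numerator = 0.0 + 8.69·3.2·cos²15.6°·tan31.4° = 0.0 + 8.69·3.2·0.9277·0.6104 = 15.747 kPa
Denominator = 18.5·3.2·sin15.6°·cos15.6° = 18.5·3.2·0.2689·0.9632 = 15.334 kPa
FS = 15.747 / 15.334 = 1.027

FS = 1.03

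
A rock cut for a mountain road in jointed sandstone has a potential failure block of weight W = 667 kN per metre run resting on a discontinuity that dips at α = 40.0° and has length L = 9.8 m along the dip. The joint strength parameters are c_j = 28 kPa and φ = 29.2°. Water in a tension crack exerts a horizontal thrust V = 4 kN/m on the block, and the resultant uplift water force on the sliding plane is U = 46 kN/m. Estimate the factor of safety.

FS = 1.23

Resolving the block weight along and normal to the plane and applying the Mohr–Coulomb strength on the joint:
N' = W cosα − U − V sinα = 667·cos40.0° − 46 − 4·sin40.0° = 462.4 kN/m
Driving force T = W sinα + V cosα = 667·sin40.0° + 4·cos40.0° = 431.8 kN/m
Resisting force R = c_j·L + N'·tanφ = 28·9.8 + 462.4·tan29.2° = 274.4 + 258.4 = 532.8 kN/m
FS = R / T = 532.8 / 431.8 = 1.234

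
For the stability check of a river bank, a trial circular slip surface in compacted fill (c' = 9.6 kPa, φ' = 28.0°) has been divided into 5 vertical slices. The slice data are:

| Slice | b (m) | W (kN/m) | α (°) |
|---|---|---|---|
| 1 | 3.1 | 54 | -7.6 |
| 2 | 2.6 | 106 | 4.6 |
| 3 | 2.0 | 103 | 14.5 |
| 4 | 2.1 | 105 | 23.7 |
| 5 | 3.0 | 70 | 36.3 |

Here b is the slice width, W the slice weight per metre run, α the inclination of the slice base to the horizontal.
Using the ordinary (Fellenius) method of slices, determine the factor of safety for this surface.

Ordinary method of slices: FS = Σ[c'·Δl_i + (W_i cosα_i)·tanφ'] / Σ W_i sinα_i, with Δl_i = b_i / cosα_i.
Slice 1: Δl = 3.1/cos(-7.6°) = 3.127 m; N'_1 = 54·cos(-7.6°) = 53.5; c'Δl = 30.02; W sinα = -7.1
Slice 2: Δl = 2.6/cos4.6° = 2.608 m; N'_2 = 106·cos4.6° = 105.7; c'Δl = 25.04; W sinα = 8.5
Slice 3: Δl = 2.0/cos14.5° = 2.066 m; N'_3 = 103·cos14.5° = 99.7; c'Δl = 19.83; W sinα = 25.8
Slice 4: Δl = 2.1/cos23.7° = 2.293 m; N'_4 = 105·cos23.7° = 96.1; c'Δl = 22.02; W sinα = 42.2
Slice 5: Δl = 3.0/cos36.3° = 3.722 m; N'_5 = 70·cos36.3° = 56.4; c'Δl = 35.74; W sinα = 41.4
Σc'Δl = 132.6 kN/m; ΣN' = 411.5 kN/m; ΣW sinα = 110.8 kN/m
Resisting = 132.6 + 411.5·tan28.0° = 132.6 + 218.8 = 351.4 kN/m
FS = 351.4 / 110.8 = 3.172

FS = 3.17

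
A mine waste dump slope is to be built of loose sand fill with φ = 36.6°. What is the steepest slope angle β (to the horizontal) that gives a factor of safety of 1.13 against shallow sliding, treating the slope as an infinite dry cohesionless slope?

For an infinite dry cohesionless slope FS = tanφ/tanβ, so tanβ = tanφ / FS.
tanβ = tan36.6° / 1.13 = 0.7427 / 1.13 = 0.6572
β = arctan(0.6572) = 33.31°

β = 33.3°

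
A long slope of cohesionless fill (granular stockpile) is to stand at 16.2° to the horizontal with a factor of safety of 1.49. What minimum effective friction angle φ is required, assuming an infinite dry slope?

φ = 23.4°

FS = tanφ/tanβ ⇒ tanφ = FS · tanβ = 1.49 · tan16.2° = 0.4329
φ = arctan(0.4329) = 23.41°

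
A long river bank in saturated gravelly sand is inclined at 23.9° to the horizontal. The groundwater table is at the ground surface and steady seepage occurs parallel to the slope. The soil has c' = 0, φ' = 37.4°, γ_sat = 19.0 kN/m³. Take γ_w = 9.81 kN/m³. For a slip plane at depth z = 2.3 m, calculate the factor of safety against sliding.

With seepage parallel to the slope and the water table at the surface, the effective normal stress on the slip plane uses the buoyant unit weight γ' = γ_sat − γ_w while the driving shear stress uses γ_sat:
FS = [c' + γ' z cos²β tanφ'] / [γ_sat z sinβ cosβ]
(For c' = 0 this reduces to FS = (γ'/γ_sat)·tanφ'/tanβ.)
γ' = 19.0 − 9.81 = 9.19 kN/m³
Numerator = 0.0 + 9.19·2.3·cos²23.9°·tan37.4° = 0.0 + 9.19·2.3·0.8359·0.7646 = 13.508 kPa
Denominator = 19.0·2.3·sin23.9°·cos23.9° = 19.0·2.3·0.4051·0.9143 = 16.187 kPa
FS = 13.508 / 16.187 = 0.835

FS = 0.83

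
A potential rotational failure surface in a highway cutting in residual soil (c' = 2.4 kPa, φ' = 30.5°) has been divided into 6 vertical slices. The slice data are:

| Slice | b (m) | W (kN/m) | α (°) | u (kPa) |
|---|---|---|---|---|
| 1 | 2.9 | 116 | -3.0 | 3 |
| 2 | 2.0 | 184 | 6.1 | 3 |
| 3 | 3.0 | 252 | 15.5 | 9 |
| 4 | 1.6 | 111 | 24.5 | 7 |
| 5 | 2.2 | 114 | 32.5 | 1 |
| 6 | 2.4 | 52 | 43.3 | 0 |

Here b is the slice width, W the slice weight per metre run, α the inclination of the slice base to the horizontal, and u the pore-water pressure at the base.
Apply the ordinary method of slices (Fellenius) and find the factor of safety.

FS = 2.06

Ordinary method of slices: FS = Σ[c'·Δl_i + (W_i cosα_i − u_i·Δl_i)·tanφ'] / Σ W_i sinα_i, with Δl_i = b_i / cosα_i.
Slice 1: Δl = 2.9/cos(-3.0°) = 2.904 m; N'_1 = 116·cos(-3.0°) − 3·2.904 = 107.1; c'Δl = 6.97; W sinα = -6.1
Slice 2: Δl = 2.0/cos6.1° = 2.011 m; N'_2 = 184·cos6.1° − 3·2.011 = 176.9; c'Δl = 4.83; W sinα = 19.6
Slice 3: Δl = 3.0/cos15.5° = 3.113 m; N'_3 = 252·cos15.5° − 9·3.113 = 214.8; c'Δl = 7.47; W sinα = 67.3
Slice 4: Δl = 1.6/cos24.5° = 1.758 m; N'_4 = 111·cos24.5° − 7·1.758 = 88.7; c'Δl = 4.22; W sinα = 46.0
Slice 5: Δl = 2.2/cos32.5° = 2.609 m; N'_5 = 114·cos32.5° − 1·2.609 = 93.5; c'Δl = 6.26; W sinα = 61.3
Slice 6: Δl = 2.4/cos43.3° = 3.298 m; N'_6 = 52·cos43.3° − 0·3.298 = 37.8; c'Δl = 7.91; W sinα = 35.7
Σc'Δl = 37.7 kN/m; ΣN' = 718.9 kN/m; ΣW sinα = 223.8 kN/m
Resisting = 37.7 + 718.9·tan30.5° = 37.7 + 423.5 = 461.2 kN/m
FS = 461.2 / 223.8 = 2.061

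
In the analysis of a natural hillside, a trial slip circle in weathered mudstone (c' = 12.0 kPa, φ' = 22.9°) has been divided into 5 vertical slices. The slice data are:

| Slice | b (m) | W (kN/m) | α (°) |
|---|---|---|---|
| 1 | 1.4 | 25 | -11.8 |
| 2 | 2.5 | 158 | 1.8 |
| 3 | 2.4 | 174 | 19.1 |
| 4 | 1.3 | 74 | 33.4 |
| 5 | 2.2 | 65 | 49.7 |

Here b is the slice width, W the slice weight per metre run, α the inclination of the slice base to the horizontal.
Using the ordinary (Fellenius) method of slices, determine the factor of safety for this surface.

Ordinary method of slices: FS = Σ[c'·Δl_i + (W_i cosα_i)·tanφ'] / Σ W_i sinα_i, with Δl_i = b_i / cosα_i.
Slice 1: Δl = 1.4/cos(-11.8°) = 1.430 m; N'_1 = 25·cos(-11.8°) = 24.5; c'Δl = 17.16; W sinα = -5.1
Slice 2: Δl = 2.5/cos1.8° = 2.501 m; N'_2 = 158·cos1.8° = 157.9; c'Δl = 30.01; W sinα = 5.0
Slice 3: Δl = 2.4/cos19.1° = 2.540 m; N'_3 = 174·cos19.1° = 164.4; c'Δl = 30.48; W sinα = 56.9
Slice 4: Δl = 1.3/cos33.4° = 1.557 m; N'_4 = 74·cos33.4° = 61.8; c'Δl = 18.69; W sinα = 40.7
Slice 5: Δl = 2.2/cos49.7° = 3.401 m; N'_5 = 65·cos49.7° = 42.0; c'Δl = 40.82; W sinα = 49.6
Σc'Δl = 137.2 kN/m; ΣN' = 450.6 kN/m; ΣW sinα = 147.1 kN/m
Resisting = 137.2 + 450.6·tan22.9° = 137.2 + 190.4 = 327.5 kN/m
FS = 327.5 / 147.1 = 2.227

FS = 2.23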